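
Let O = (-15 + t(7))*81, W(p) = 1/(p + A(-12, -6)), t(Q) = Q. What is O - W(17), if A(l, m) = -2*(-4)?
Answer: -16201/25 ≈ -648.04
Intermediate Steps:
A(l, m) = 8
W(p) = 1/(8 + p) (W(p) = 1/(p + 8) = 1/(8 + p))
O = -648 (O = (-15 + 7)*81 = -8*81 = -648)
O - W(17) = -648 - 1/(8 + 17) = -648 - 1/25 = -16201/25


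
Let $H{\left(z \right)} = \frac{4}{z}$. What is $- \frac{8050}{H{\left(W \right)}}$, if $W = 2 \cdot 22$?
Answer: $-88550$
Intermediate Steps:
$W = 44$
$- \frac{8050}{H{\left(W \right)}} = - \frac{8050}{4 \cdot \frac{1}{44}} = - 8050 \frac{1}{\frac{1}{11}} = \left(-8050\right) 11 = -88550$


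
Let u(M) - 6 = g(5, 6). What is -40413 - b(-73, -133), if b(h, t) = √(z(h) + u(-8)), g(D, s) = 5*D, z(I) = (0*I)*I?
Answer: -40413 - √31 ≈ -40419.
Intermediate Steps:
z(I) = 0 (z(I) = 0*I = 0)
u(M) = 31 (u(M) = 6 + 5*5 = 6 + 25 = 31)
b(h, t) = √31 (b(h, t) = √(0 + 31) = √31)
-40413 - b(-73, -133) = -40413 - √31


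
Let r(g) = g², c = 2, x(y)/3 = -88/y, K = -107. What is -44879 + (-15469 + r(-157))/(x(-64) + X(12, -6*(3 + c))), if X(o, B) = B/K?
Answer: -17931181/419 ≈ -42795.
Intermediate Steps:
x(y) = -264/y (x(y) = 3*(-88/y) = -264/y)
X(o, B) = -B/107 (X(o, B) = B/(-107) = B*(-1/107) = -B/107)
-44879 + (-15469 + r(-157))/(x(-64) + X(12, -6*(3 + c))) = -44879 + (-15469 + (-157)²)/(-264/(-64) - (-6)*(3 + 2)/107) = -44879 + (-15469 + 24649)/(-264*(-1/64) - (-6)*5/107) = -44879 + 9180/(33/8 - 1/107*(-30)) = -44879 + 9180/(33/8 + 30/107) = -44879 + 9180/(3771/856) = -44879 + 9180*(856/3771) = -44879 + 873120/419 = -17931181/419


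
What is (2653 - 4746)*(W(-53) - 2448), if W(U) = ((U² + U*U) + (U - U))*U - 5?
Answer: 628333251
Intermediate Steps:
W(U) = -5 + 2*U³ (W(U) = ((U² + U²) + 0)*U - 5 = (2*U² + 0)*U - 5 = (2*U²)*U - 5 = 2*U³ - 5 = -5 + 2*U³)
(2653 - 4746)*(W(-53) - 2448) = (2653 - 4746)*((-5 + 2*(-53)³) - 2448) = -2093*((-5 + 2*(-148877)) - 2448) = -2093*((-5 - 297754) - 2448) = -2093*(-297759 - 2448) = -2093*(-300207) = 628333251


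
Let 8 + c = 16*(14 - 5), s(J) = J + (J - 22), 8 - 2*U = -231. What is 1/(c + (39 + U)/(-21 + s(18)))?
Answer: 14/1587 ≈ 0.0088217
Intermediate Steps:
U = 239/2 (U = 4 - ½*(-231) = 4 + 231/2 = 239/2 ≈ 119.50)
s(J) = -22 + 2*J (s(J) = J + (-22 + J) = -22 + 2*J)
c = 136 (c = -8 + 16*(14 - 5) = -8 + 16*9 = -8 + 144 = 136)
1/(c + (39 + U)/(-21 + s(18))) = 1/(136 + (39 + 239/2)/(-21 + (-22 + 2*18))) = 1/(136 + 317/(2*(-21 + (-22 + 36)))) = 1/(136 + 317/(2*(-21 + 14))) = 1/(136 + (317/2)/(-7)) = 1/(136 + (317/2)*(-⅐)) = 1/(136 - 317/14) = 1/(1587/14) = 14/1587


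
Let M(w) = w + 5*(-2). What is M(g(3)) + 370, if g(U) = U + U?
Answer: 366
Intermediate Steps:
g(U) = 2*U
M(w) = -10 + w (M(w) = w - 10 = -10 + w)
M(g(3)) + 370 = (-10 + 2*3) + 370 = (-10 + 6) + 370 = -4 + 370 = 366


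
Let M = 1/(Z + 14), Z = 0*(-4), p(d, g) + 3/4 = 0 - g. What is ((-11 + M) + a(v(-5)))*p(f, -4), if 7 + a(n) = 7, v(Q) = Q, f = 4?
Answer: -1989/56 ≈ -35.518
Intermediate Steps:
a(n) = 0 (a(n) = -7 + 7 = 0)
p(d, g) = -3/4 - g (p(d, g) = -3/4 + (0 - g) = -3/4 - g)
Z = 0
M = 1/14 (M = 1/(0 + 14) = 1/14 ≈ 0.071429)
((-11 + M) + a(v(-5)))*p(f, -4) = ((-11 + 1/14) + 0)*(-3/4 - 1*(-4)) = (-153/14 + 0)*(-3/4 + 4) = -153/14*13/4 = -1989/56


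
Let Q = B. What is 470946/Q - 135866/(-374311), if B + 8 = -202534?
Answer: -24793616139/12635616427 ≈ -1.9622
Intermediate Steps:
B = -202542 (B = -8 - 202534 = -202542)
Q = -202542
470946/Q - 135866/(-374311) = 470946/(-202542) - 135866/(-374311) = 470946*(-1/202542) - 135866*(-1/374311) = -78491/33757 + 135866/374311 = -24793616139/12635616427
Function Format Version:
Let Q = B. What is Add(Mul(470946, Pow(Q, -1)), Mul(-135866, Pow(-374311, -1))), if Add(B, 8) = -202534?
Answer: Rational(-24793616139, 12635616427) ≈ -1.9622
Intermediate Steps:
B = -202542 (B = Add(-8, -202534) = -202542)
Q = -202542
Add(Mul(470946, Pow(Q, -1)), Mul(-135866, Pow(-374311, -1))) = Add(Mul(470946, Pow(-202542, -1)), Mul(-135866, Pow(-374311, -1))) = Add(Mul(470946, Rational(-1, 202542)), Mul(-135866, Rational(-1, 374311))) = Add(Rational(-78491, 33757), Rational(135866, 374311)) = Rational(-24793616139, 12635616427)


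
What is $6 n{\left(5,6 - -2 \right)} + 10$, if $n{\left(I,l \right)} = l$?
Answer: $58$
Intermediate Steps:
$6 n{\left(5,6 - -2 \right)} + 10 = 6 \left(6 - -2\right) + 10 = 6 \left(6 + 2\right) + 10 = 6 \cdot 8 + 10 = 48 + 10 = 58$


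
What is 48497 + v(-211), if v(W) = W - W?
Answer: 48497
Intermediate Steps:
v(W) = 0
48497 + v(-211) = 48497 + 0 = 48497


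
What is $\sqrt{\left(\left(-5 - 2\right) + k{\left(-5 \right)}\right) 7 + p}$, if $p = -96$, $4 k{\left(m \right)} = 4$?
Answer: $i \sqrt{138} \approx 11.747 i$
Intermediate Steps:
$k{\left(m \right)} = 1$ ($k{\left(m \right)} = \frac{1}{4} \cdot 4 = 1$)
$\sqrt{\left(\left(-5 - 2\right) + k{\left(-5 \right)}\right) 7 + p} = \sqrt{\left(\left(-5 - 2\right) + 1\right) 7 - 96} = \sqrt{\left(-7 + 1\right) 7 - 96} = \sqrt{\left(-6\right) 7 - 96} = \sqrt{-42 - 96} = \sqrt{-138} = i \sqrt{138}$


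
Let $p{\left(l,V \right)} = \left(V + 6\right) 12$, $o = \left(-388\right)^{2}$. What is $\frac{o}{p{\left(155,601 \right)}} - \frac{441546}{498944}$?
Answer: $\frac{8987100559}{454288512} \approx 19.783$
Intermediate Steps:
$o = 150544$
$p{\left(l,V \right)} = 72 + 12 V$ ($p{\left(l,V \right)} = \left(6 + V\right) 12 = 72 + 12 V$)
$\frac{o}{p{\left(155,601 \right)}} - \frac{441546}{498944} = \frac{150544}{72 + 12 \cdot 601} - \frac{441546}{498944} = \frac{150544}{72 + 7212} - \frac{220773}{249472} = \frac{150544}{7284} - \frac{220773}{249472} = 150544 \cdot \frac{1}{7284} - \frac{220773}{249472} = \frac{37636}{1821} - \frac{220773}{249472} = \frac{8987100559}{454288512}$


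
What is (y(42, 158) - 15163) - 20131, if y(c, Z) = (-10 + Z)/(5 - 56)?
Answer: -1800142/51 ≈ -35297.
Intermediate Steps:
y(c, Z) = 10/51 - Z/51 (y(c, Z) = (-10 + Z)/(-51) = (-10 + Z)*(-1/51) = 10/51 - Z/51)
(y(42, 158) - 15163) - 20131 = ((10/51 - 1/51*158) - 15163) - 20131 = ((10/51 - 158/51) - 15163) - 20131 = (-148/51 - 15163) - 20131 = -773461/51 - 20131 = -1800142/51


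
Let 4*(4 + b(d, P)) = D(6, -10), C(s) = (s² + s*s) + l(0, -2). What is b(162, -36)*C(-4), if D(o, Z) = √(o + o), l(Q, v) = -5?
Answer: -108 + 27*√3/2 ≈ -84.617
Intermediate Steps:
C(s) = -5 + 2*s² (C(s) = (s² + s*s) - 5 = (s² + s²) - 5 = 2*s² - 5 = -5 + 2*s²)
D(o, Z) = √2*√o (D(o, Z) = √(2*o) = √2*√o)
b(d, P) = -4 + √3/2 (b(d, P) = -4 + (√2*√6)/4 = -4 + (2*√3)/4 = -4 + √3/2)
b(162, -36)*C(-4) = (-4 + √3/2)*(-5 + 2*(-4)²) = (-4 + √3/2)*(-5 + 2*16) = (-4 + √3/2)*(-5 + 32) = (-4 + √3/2)*27 = -108 + 27*√3/2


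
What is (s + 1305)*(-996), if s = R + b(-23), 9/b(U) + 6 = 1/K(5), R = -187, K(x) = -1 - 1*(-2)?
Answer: -5558676/5 ≈ -1.1117e+6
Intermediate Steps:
K(x) = 1 (K(x) = -1 + 2 = 1)
b(U) = -9/5 (b(U) = 9/(-6 + 1/1) = 9/(-6 + 1) = 9/(-5) = 9*(-⅕) = -9/5)
s = -944/5 (s = -187 - 9/5 = -944/5 ≈ -188.80)
(s + 1305)*(-996) = (-944/5 + 1305)*(-996) = (5581/5)*(-996) = -5558676/5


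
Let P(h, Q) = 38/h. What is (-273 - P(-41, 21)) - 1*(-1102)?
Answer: 34027/41 ≈ 829.93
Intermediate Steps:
(-273 - P(-41, 21)) - 1*(-1102) = (-273 - 38/(-41)) - 1*(-1102) = (-273 - 38*(-1)/41) + 1102 = (-273 - 1*(-38/41)) + 1102 = (-273 + 38/41) + 1102 = -11155/41 + 1102 = 34027/41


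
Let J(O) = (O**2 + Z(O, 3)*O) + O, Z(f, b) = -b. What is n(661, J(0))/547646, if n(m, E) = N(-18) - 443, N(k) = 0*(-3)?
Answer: -443/547646 ≈ -0.00080892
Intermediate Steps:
N(k) = 0
J(O) = O**2 - 2*O (J(O) = (O**2 + (-1*3)*O) + O = (O**2 - 3*O) + O = O**2 - 2*O)
n(m, E) = -443 (n(m, E) = 0 - 443 = -443)
n(661, J(0))/547646 = -443/547646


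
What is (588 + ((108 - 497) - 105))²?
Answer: 8836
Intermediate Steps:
(588 + ((108 - 497) - 105))² = (588 + (-389 - 105))² = (588 - 494)² = 94² = 8836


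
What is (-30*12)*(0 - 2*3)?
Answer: 2160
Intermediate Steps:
(-30*12)*(0 - 2*3) = -360*(0 - 6) = -360*(-6) = 2160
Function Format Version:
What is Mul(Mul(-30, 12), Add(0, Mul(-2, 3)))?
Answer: 2160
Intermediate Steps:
Mul(Mul(-30, 12), Add(0, Mul(-2, 3))) = Mul(-360, Add(0, -6)) = Mul(-360, -6) = 2160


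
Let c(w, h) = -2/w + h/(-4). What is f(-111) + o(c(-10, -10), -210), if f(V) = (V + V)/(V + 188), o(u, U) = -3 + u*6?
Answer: 3972/385 ≈ 10.317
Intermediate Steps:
c(w, h) = -2/w - h/4 (c(w, h) = -2/w + h*(-¼) = -2/w - h/4)
o(u, U) = -3 + 6*u
f(V) = 2*V/(188 + V) (f(V) = (2*V)/(188 + V) = 2*V/(188 + V))
f(-111) + o(c(-10, -10), -210) = 2*(-111)/(188 - 111) + (-3 + 6*(-2/(-10) - ¼*(-10))) = 2*(-111)/77 + (-3 + 6*(-2*(-⅒) + 5/2)) = 2*(-111)*(1/77) + (-3 + 6*(⅕ + 5/2)) = -222/77 + (-3 + 6*(27/10)) = -222/77 + (-3 + 81/5) = -222/77 + 66/5 = 3972/385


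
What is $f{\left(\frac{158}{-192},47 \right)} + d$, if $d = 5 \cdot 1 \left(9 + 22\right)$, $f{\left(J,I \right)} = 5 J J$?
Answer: $\frac{1459685}{9216} \approx 158.39$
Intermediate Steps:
$f{\left(J,I \right)} = 5 J^{2}$
$d = 155$ ($d = 5 \cdot 31 = 155$)
$f{\left(\frac{158}{-192},47 \right)} + d = 5 \left(\frac{158}{-192}\right)^{2} + 155 = 5 \left(158 \left(- \frac{1}{192}\right)\right)^{2} + 155 = 5 \left(- \frac{79}{96}\right)^{2} + 155 = 5 \cdot \frac{6241}{9216} + 155 = \frac{31205}{9216} + 155 = \frac{1459685}{9216}$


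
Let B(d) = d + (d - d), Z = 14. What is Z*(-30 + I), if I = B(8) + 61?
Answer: 546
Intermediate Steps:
B(d) = d (B(d) = d + 0 = d)
I = 69 (I = 8 + 61 = 69)
Z*(-30 + I) = 14*(-30 + 69) = 14*39 = 546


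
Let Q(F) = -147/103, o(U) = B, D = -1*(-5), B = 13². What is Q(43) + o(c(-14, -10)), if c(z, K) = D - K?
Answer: 17260/103 ≈ 167.57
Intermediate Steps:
B = 169
D = 5
c(z, K) = 5 - K
o(U) = 169
Q(F) = -147/103 (Q(F) = -147*1/103 = -147/103)
Q(43) + o(c(-14, -10)) = -147/103 + 169 = 17260/103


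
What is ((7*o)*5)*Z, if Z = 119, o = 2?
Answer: 8330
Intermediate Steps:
((7*o)*5)*Z = ((7*2)*5)*119 = (14*5)*119 = 70*119 = 8330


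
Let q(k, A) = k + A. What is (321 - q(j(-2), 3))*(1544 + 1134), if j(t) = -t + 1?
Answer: 843570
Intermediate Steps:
j(t) = 1 - t
q(k, A) = A + k
(321 - q(j(-2), 3))*(1544 + 1134) = (321 - (3 + (1 - 1*(-2))))*(1544 + 1134) = (321 - (3 + (1 + 2)))*2678 = (321 - (3 + 3))*2678 = (321 - 1*6)*2678 = (321 - 6)*2678 = 315*2678 = 843570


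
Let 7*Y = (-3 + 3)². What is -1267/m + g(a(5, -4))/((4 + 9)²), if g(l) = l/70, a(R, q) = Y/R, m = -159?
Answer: 1267/159 ≈ 7.9686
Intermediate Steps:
Y = 0 (Y = (-3 + 3)²/7 = (⅐)*0² = (⅐)*0 = 0)
a(R, q) = 0 (a(R, q) = 0/R = 0)
g(l) = l/70 (g(l) = l*(1/70) = l/70)
-1267/m + g(a(5, -4))/((4 + 9)²) = -1267/(-159) + ((1/70)*0)/((4 + 9)²) = -1267*(-1/159) + 0/(13²) = 1267/159 + 0/169 = 1267/159 + 0*(1/169) = 1267/159 + 0 = 1267/159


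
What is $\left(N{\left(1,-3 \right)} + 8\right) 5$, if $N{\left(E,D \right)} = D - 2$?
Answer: $15$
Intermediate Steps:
$N{\left(E,D \right)} = -2 + D$ ($N{\left(E,D \right)} = D - 2 = -2 + D$)
$\left(N{\left(1,-3 \right)} + 8\right) 5 = \left(\left(-2 - 3\right) + 8\right) 5 = \left(-5 + 8\right) 5 = 3 \cdot 5 = 15$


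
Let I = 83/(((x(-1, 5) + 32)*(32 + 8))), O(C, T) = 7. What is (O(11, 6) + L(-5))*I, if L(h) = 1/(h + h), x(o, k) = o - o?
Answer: 5727/12800 ≈ 0.44742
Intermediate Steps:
x(o, k) = 0
I = 83/1280 (I = 83/(((0 + 32)*(32 + 8))) = 83/((32*40)) = 83/1280 ≈ 0.064844)
L(h) = 1/(2*h)
(O(11, 6) + L(-5))*I = (7 + (½)/(-5))*(83/1280) = (7 + (½)*(-⅕))*(83/1280) = (7 - ⅒)*(83/1280) = (69/10)*(83/1280) = 5727/12800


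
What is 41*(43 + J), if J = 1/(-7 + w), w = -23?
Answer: 52849/30 ≈ 1761.6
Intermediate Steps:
J = -1/30 (J = 1/(-7 - 23) = 1/(-30) = -1/30 ≈ -0.033333)
41*(43 + J) = 41*(43 - 1/30) = 41*(1289/30) = 52849/30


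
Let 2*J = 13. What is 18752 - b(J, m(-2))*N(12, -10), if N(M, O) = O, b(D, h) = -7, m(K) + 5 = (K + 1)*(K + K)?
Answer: 18682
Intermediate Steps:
m(K) = -5 + 2*K*(1 + K) (m(K) = -5 + (K + 1)*(K + K) = -5 + (1 + K)*(2*K) = -5 + 2*K*(1 + K))
J = 13/2 (J = (1/2)*13 = 13/2 ≈ 6.5000)
18752 - b(J, m(-2))*N(12, -10) = 18752 - (-7)*(-10) = 18752 - 1*70 = 18752 - 70 = 18682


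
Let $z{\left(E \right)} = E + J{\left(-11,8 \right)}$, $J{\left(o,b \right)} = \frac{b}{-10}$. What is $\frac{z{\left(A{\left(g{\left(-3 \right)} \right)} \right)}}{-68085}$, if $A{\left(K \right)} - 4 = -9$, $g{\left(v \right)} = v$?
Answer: $\frac{29}{340425} \approx 8.5188 \cdot 10^{-5}$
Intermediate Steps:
$A{\left(K \right)} = -5$ ($A{\left(K \right)} = 4 - 9 = -5$)
$J{\left(o,b \right)} = - \frac{b}{10}$ ($J{\left(o,b \right)} = b \left(- \frac{1}{10}\right) = - \frac{b}{10}$)
$z{\left(E \right)} = - \frac{4}{5} + E$ ($z{\left(E \right)} = E - \frac{4}{5} = - \frac{4}{5} + E$)
$\frac{z{\left(A{\left(g{\left(-3 \right)} \right)} \right)}}{-68085} = \frac{- \frac{4}{5} - 5}{-68085} = \left(- \frac{29}{5}\right) \left(- \frac{1}{68085}\right) = \frac{29}{340425}$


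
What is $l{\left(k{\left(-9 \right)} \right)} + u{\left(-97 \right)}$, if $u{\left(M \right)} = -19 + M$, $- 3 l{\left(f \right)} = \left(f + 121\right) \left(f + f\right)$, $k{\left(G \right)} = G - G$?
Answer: $-116$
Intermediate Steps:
$k{\left(G \right)} = 0$
$l{\left(f \right)} = - \frac{2 f \left(121 + f\right)}{3}$ ($l{\left(f \right)} = - \frac{\left(f + 121\right) \left(f + f\right)}{3} = - \frac{\left(121 + f\right) 2 f}{3} = - \frac{2 f \left(121 + f\right)}{3}$)
$l{\left(k{\left(-9 \right)} \right)} + u{\left(-97 \right)} = \left(- \frac{2}{3}\right) 0 \left(121 + 0\right) - 116 = \left(- \frac{2}{3}\right) 0 \cdot 121 - 116 = 0 - 116 = -116$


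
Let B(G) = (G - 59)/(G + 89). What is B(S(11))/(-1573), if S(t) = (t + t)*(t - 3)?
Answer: -9/32065 ≈ -0.00028068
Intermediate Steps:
S(t) = 2*t*(-3 + t) (S(t) = (2*t)*(-3 + t) = 2*t*(-3 + t))
B(G) = (-59 + G)/(89 + G)
B(S(11))/(-1573) = ((-59 + 2*11*(-3 + 11))/(89 + 2*11*(-3 + 11)))/(-1573) = ((-59 + 2*11*8)/(89 + 2*11*8))*(-1/1573) = ((-59 + 176)/(89 + 176))*(-1/1573) = (117/265)*(-1/1573) = -9/32065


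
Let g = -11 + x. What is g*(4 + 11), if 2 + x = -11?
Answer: -360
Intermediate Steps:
x = -13 (x = -2 - 11 = -13)
g = -24 (g = -11 - 13 = -24)
g*(4 + 11) = -24*(4 + 11) = -24*15 = -360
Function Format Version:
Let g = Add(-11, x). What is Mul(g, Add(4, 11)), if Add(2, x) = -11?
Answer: -360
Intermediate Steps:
x = -13 (x = Add(-2, -11) = -13)
g = -24 (g = Add(-11, -13) = -24)
Mul(g, Add(4, 11)) = Mul(-24, Add(4, 11)) = Mul(-24, 15) = -360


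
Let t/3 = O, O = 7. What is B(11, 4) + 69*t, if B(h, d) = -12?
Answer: 1437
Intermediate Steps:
t = 21 (t = 3*7 = 21)
B(11, 4) + 69*t = -12 + 69*21 = -12 + 1449 = 1437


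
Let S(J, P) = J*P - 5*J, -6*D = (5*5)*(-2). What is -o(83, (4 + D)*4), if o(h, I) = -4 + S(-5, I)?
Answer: 677/3 ≈ 225.67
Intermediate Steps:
D = 25/3 (D = -5*5*(-2)/6 = -25*(-2)/6 = -⅙*(-50) = 25/3 ≈ 8.3333)
S(J, P) = -5*J + J*P
o(h, I) = 21 - 5*I (o(h, I) = -4 - 5*(-5 + I) = -4 + (25 - 5*I) = 21 - 5*I)
-o(83, (4 + D)*4) = -(21 - 5*(4 + 25/3)*4) = -(21 - 185*4/3) = -(21 - 5*148/3) = -(21 - 740/3) = -1*(-677/3) = 677/3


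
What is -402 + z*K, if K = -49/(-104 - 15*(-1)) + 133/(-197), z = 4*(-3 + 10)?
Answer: -7109418/17533 ≈ -405.49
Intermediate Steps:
z = 28 (z = 4*7 = 28)
K = -2184/17533 (K = -49/(-104 + 15) + 133*(-1/197) = -49/(-89) - 133/197 = -49*(-1/89) - 133/197 = 49/89 - 133/197 = -2184/17533 ≈ -0.12457)
-402 + z*K = -402 + 28*(-2184/17533) = -402 - 61152/17533 = -7109418/17533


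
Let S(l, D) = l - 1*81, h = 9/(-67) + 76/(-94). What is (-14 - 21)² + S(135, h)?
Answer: 1279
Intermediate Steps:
h = -2969/3149 (h = 9*(-1/67) + 76*(-1/94) = -9/67 - 38/47 = -2969/3149 ≈ -0.94284)
S(l, D) = -81 + l (S(l, D) = l - 81 = -81 + l)
(-14 - 21)² + S(135, h) = (-14 - 21)² + (-81 + 135) = (-35)² + 54 = 1225 + 54 = 1279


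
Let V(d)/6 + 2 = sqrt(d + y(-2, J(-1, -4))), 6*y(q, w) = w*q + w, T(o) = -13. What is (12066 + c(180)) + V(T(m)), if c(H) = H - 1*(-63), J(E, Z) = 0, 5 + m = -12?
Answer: 12297 + 6*I*sqrt(13) ≈ 12297.0 + 21.633*I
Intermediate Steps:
m = -17 (m = -5 - 12 = -17)
c(H) = 63 + H (c(H) = H + 63 = 63 + H)
y(q, w) = w/6 + q*w/6 (y(q, w) = (w*q + w)/6 = (q*w + w)/6 = (w + q*w)/6 = w/6 + q*w/6)
V(d) = -12 + 6*sqrt(d) (V(d) = -12 + 6*sqrt(d + (1/6)*0*(1 - 2)) = -12 + 6*sqrt(d + (1/6)*0*(-1)) = -12 + 6*sqrt(d + 0) = -12 + 6*sqrt(d))
(12066 + c(180)) + V(T(m)) = (12066 + (63 + 180)) + (-12 + 6*sqrt(-13)) = (12066 + 243) + (-12 + 6*(I*sqrt(13))) = 12309 + (-12 + 6*I*sqrt(13)) = 12297 + 6*I*sqrt(13)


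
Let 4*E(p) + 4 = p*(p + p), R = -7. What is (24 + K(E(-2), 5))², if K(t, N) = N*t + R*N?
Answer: 36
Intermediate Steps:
E(p) = -1 + p²/2 (E(p) = -1 + (p*(p + p))/4 = -1 + (p*(2*p))/4 = -1 + (2*p²)/4 = -1 + p²/2)
K(t, N) = -7*N + N*t (K(t, N) = N*t - 7*N = -7*N + N*t)
(24 + K(E(-2), 5))² = (24 + 5*(-7 + (-1 + (½)*(-2)²)))² = (24 + 5*(-7 + (-1 + (½)*4)))² = (24 + 5*(-7 + (-1 + 2)))² = (24 + 5*(-7 + 1))² = (24 + 5*(-6))² = (24 - 30)² = (-6)² = 36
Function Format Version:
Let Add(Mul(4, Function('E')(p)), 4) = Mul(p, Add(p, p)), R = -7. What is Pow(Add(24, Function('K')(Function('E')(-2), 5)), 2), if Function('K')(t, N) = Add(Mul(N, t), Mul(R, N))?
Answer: 36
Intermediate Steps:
Function('E')(p) = Add(-1, Mul(Rational(1, 2), Pow(p, 2))) (Function('E')(p) = Add(-1, Mul(Rational(1, 4), Mul(p, Add(p, p)))) = Add(-1, Mul(Rational(1, 4), Mul(p, Mul(2, p)))) = Add(-1, Mul(Rational(1, 4), Mul(2, Pow(p, 2)))) = Add(-1, Mul(Rational(1, 2), Pow(p, 2))))
Function('K')(t, N) = Add(Mul(-7, N), Mul(N, t)) (Function('K')(t, N) = Add(Mul(N, t), Mul(-7, N)) = Add(Mul(-7, N), Mul(N, t)))
Pow(Add(24, Function('K')(Function('E')(-2), 5)), 2) = Pow(Add(24, Mul(5, Add(-7, Add(-1, Mul(Rational(1, 2), Pow(-2, 2)))))), 2) = Pow(Add(24, Mul(5, Add(-7, Add(-1, Mul(Rational(1, 2), 4))))), 2) = Pow(Add(24, Mul(5, Add(-7, Add(-1, 2)))), 2) = Pow(Add(24, Mul(5, Add(-7, 1))), 2) = Pow(Add(24, Mul(5, -6)), 2) = Pow(Add(24, -30), 2) = Pow(-6, 2) = 36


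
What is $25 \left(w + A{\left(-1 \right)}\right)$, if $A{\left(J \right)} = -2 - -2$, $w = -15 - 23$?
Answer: $-950$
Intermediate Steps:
$w = -38$ ($w = -15 - 23 = -38$)
$A{\left(J \right)} = 0$ ($A{\left(J \right)} = -2 + 2 = 0$)
$25 \left(w + A{\left(-1 \right)}\right) = 25 \left(-38 + 0\right) = 25 \left(-38\right) = -950$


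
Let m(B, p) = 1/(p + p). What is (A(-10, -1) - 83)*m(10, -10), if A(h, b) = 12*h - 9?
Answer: 53/5 ≈ 10.600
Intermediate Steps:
A(h, b) = -9 + 12*h
m(B, p) = 1/(2*p)
(A(-10, -1) - 83)*m(10, -10) = ((-9 + 12*(-10)) - 83)*((1/2)/(-10)) = ((-9 - 120) - 83)*((1/2)*(-1/10)) = (-129 - 83)*(-1/20) = -212*(-1/20) = 53/5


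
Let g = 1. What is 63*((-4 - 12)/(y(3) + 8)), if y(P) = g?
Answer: -112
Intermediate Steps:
y(P) = 1
63*((-4 - 12)/(y(3) + 8)) = 63*((-4 - 12)/(1 + 8)) = 63*(-16/9) = -112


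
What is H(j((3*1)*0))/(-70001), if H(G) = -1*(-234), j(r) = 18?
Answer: -234/70001 ≈ -0.0033428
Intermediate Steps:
H(G) = 234
H(j((3*1)*0))/(-70001) = 234/(-70001) = 234*(-1/70001) = -234/70001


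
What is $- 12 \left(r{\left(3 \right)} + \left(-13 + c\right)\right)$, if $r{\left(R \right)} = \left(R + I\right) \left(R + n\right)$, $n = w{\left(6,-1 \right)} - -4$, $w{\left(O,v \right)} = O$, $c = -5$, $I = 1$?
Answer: $-408$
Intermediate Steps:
$n = 10$ ($n = 6 - -4 = 6 + 4 = 10$)
$r{\left(R \right)} = \left(1 + R\right) \left(10 + R\right)$ ($r{\left(R \right)} = \left(R + 1\right) \left(R + 10\right) = \left(1 + R\right) \left(10 + R\right)$)
$- 12 \left(r{\left(3 \right)} + \left(-13 + c\right)\right) = - 12 \left(\left(10 + 3^{2} + 11 \cdot 3\right) - 18\right) = - 12 \left(\left(10 + 9 + 33\right) - 18\right) = - 12 \left(52 - 18\right) = \left(-12\right) 34 = -408$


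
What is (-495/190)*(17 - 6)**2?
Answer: -11979/38 ≈ -315.24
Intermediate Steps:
(-495/190)*(17 - 6)**2 = -495*1/190*11**2 = -99/38*121 = -11979/38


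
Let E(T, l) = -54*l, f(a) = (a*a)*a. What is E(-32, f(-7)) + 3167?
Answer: 21689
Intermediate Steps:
f(a) = a³ (f(a) = a²*a = a³)
E(-32, f(-7)) + 3167 = -54*(-7)³ + 3167 = -54*(-343) + 3167 = 18522 + 3167 = 21689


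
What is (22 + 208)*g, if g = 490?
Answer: 112700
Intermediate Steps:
(22 + 208)*g = (22 + 208)*490 = 230*490 = 112700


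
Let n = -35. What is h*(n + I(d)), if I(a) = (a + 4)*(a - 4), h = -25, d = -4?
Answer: 875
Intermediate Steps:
I(a) = (-4 + a)*(4 + a) (I(a) = (4 + a)*(-4 + a) = (-4 + a)*(4 + a))
h*(n + I(d)) = -25*(-35 + (-16 + (-4)**2)) = -25*(-35 + (-16 + 16)) = -25*(-35 + 0) = -25*(-35) = 875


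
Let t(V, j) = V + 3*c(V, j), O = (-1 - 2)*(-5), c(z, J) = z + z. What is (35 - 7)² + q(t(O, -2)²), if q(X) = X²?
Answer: 121551409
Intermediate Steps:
c(z, J) = 2*z
O = 15 (O = -3*(-5) = 15)
t(V, j) = 7*V (t(V, j) = V + 3*(2*V) = V + 6*V = 7*V)
(35 - 7)² + q(t(O, -2)²) = (35 - 7)² + ((7*15)²)² = 28² + (105²)² = 784 + 11025² = 784 + 121550625 = 121551409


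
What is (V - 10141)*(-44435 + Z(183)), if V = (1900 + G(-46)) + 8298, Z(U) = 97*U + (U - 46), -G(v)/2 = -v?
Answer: 929145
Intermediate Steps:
G(v) = 2*v (G(v) = -(-2)*v = 2*v)
Z(U) = -46 + 98*U (Z(U) = 97*U + (-46 + U) = -46 + 98*U)
V = 10106 (V = (1900 + 2*(-46)) + 8298 = (1900 - 92) + 8298 = 1808 + 8298 = 10106)
(V - 10141)*(-44435 + Z(183)) = (10106 - 10141)*(-44435 + (-46 + 98*183)) = -35*(-44435 + (-46 + 17934)) = -35*(-44435 + 17888) = -35*(-26547) = 929145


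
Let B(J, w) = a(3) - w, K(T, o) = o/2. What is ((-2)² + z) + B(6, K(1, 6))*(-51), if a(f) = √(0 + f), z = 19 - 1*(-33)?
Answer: 209 - 51*√3 ≈ 120.67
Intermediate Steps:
K(T, o) = o/2 (K(T, o) = o*(½) = o/2)
z = 52 (z = 19 + 33 = 52)
a(f) = √f
B(J, w) = √3 - w
((-2)² + z) + B(6, K(1, 6))*(-51) = ((-2)² + 52) + (√3 - 6/2)*(-51) = (4 + 52) + (√3 - 1*3)*(-51) = 56 + (√3 - 3)*(-51) = 56 + (-3 + √3)*(-51) = 56 + (153 - 51*√3) = 209 - 51*√3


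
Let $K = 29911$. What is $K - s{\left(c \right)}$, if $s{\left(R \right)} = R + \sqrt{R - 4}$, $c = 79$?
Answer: $29832 - 5 \sqrt{3} \approx 29823.0$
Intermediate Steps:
$s{\left(R \right)} = R + \sqrt{-4 + R}$
$K - s{\left(c \right)} = 29911 - \left(79 + \sqrt{-4 + 79}\right) = 29911 - \left(79 + \sqrt{75}\right) = 29911 - \left(79 + 5 \sqrt{3}\right) = 29832 - 5 \sqrt{3}$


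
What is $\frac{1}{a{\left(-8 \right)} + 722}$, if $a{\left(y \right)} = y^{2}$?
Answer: $\frac{1}{786} \approx 0.0012723$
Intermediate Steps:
$\frac{1}{a{\left(-8 \right)} + 722} = \frac{1}{\left(-8\right)^{2} + 722} = \frac{1}{64 + 722} = \frac{1}{786}$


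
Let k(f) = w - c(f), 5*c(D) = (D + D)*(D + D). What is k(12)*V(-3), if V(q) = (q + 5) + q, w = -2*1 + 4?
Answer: 566/5 ≈ 113.20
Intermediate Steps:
c(D) = 4*D**2/5 (c(D) = ((D + D)*(D + D))/5 = ((2*D)*(2*D))/5 = (4*D**2)/5 = 4*D**2/5)
w = 2 (w = -2 + 4 = 2)
V(q) = 5 + 2*q (V(q) = (5 + q) + q = 5 + 2*q)
k(f) = 2 - 4*f**2/5
k(12)*V(-3) = (2 - 4/5*12**2)*(5 + 2*(-3)) = (2 - 4/5*144)*(5 - 6) = (2 - 576/5)*(-1) = -566/5*(-1) = 566/5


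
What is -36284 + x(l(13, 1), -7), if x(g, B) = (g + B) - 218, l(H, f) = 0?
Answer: -36509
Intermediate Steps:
x(g, B) = -218 + B + g (x(g, B) = (B + g) - 218 = -218 + B + g)
-36284 + x(l(13, 1), -7) = -36284 + (-218 - 7 + 0) = -36284 - 225 = -36509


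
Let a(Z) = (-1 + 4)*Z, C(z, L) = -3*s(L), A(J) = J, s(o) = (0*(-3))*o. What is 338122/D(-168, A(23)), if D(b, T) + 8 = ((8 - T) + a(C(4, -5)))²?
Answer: 338122/217 ≈ 1558.2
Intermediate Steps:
s(o) = 0 (s(o) = 0*o = 0)
C(z, L) = 0 (C(z, L) = -3*0 = 0)
a(Z) = 3*Z
D(b, T) = -8 + (8 - T)² (D(b, T) = -8 + ((8 - T) + 3*0)² = -8 + ((8 - T) + 0)² = -8 + (8 - T)²)
338122/D(-168, A(23)) = 338122/(-8 + (-8 + 23)²) = 338122/(-8 + 15²) = 338122/(-8 + 225) = 338122/217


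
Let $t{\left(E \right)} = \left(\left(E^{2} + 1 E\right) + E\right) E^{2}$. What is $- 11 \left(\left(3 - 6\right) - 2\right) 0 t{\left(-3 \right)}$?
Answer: $0$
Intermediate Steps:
$t{\left(E \right)} = E^{2} \left(E^{2} + 2 E\right)$ ($t{\left(E \right)} = \left(\left(E^{2} + E\right) + E\right) E^{2} = \left(\left(E + E^{2}\right) + E\right) E^{2} = \left(E^{2} + 2 E\right) E^{2} = E^{2} \left(E^{2} + 2 E\right)$)
$- 11 \left(\left(3 - 6\right) - 2\right) 0 t{\left(-3 \right)} = - 11 \left(\left(3 - 6\right) - 2\right) 0 \left(-3\right)^{3} \left(2 - 3\right) = - 11 \left(\left(3 - 6\right) - 2\right) 0 \left(\left(-27\right) \left(-1\right)\right) = - 11 \left(-3 - 2\right) 0 \cdot 27 = - 11 \left(\left(-5\right) 0\right) 27 = \left(-11\right) 0 \cdot 27 = 0 \cdot 27 = 0$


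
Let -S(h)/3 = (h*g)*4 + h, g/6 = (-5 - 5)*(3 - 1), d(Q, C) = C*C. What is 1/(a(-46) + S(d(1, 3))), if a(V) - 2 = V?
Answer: 1/12889 ≈ 7.7586e-5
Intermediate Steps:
d(Q, C) = C**2
a(V) = 2 + V
g = -120 (g = 6*((-5 - 5)*(3 - 1)) = 6*(-10*2) = 6*(-20) = -120)
S(h) = 1437*h (S(h) = -3*((h*(-120))*4 + h) = -3*(-120*h*4 + h) = -3*(-480*h + h) = -(-1437)*h = 1437*h)
1/(a(-46) + S(d(1, 3))) = 1/((2 - 46) + 1437*3**2) = 1/(-44 + 1437*9) = 1/(-44 + 12933) = 1/12889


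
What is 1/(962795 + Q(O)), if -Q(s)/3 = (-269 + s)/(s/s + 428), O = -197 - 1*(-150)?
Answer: 143/137680001 ≈ 1.0386e-6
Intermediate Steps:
O = -47 (O = -197 + 150 = -47)
Q(s) = 269/143 - s/143 (Q(s) = -3*(-269 + s)/(s/s + 428) = -3*(-269 + s)/(1 + 428) = -3*(-269 + s)/429 = -3*(-269/429 + s/429) = 269/143 - s/143)
1/(962795 + Q(O)) = 1/(962795 + (269/143 - 1/143*(-47))) = 1/(962795 + (269/143 + 47/143)) = 1/(962795 + 316/143) = 1/(137680001/143) = 143/137680001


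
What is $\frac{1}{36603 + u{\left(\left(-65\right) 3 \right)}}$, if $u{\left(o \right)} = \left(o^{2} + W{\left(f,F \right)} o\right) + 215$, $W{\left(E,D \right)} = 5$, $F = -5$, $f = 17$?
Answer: $\frac{1}{73868} \approx 1.3538 \cdot 10^{-5}$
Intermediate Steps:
$u{\left(o \right)} = 215 + o^{2} + 5 o$ ($u{\left(o \right)} = \left(o^{2} + 5 o\right) + 215 = 215 + o^{2} + 5 o$)
$\frac{1}{36603 + u{\left(\left(-65\right) 3 \right)}} = \frac{1}{36603 + \left(215 + \left(\left(-65\right) 3\right)^{2} + 5 \left(\left(-65\right) 3\right)\right)} = \frac{1}{36603 + \left(215 + \left(-195\right)^{2} + 5 \left(-195\right)\right)} = \frac{1}{36603 + \left(215 + 38025 - 975\right)} = \frac{1}{36603 + 37265} = \frac{1}{73868}$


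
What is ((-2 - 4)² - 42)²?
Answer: 36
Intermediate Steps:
((-2 - 4)² - 42)² = ((-6)² - 42)² = (36 - 42)² = (-6)² = 36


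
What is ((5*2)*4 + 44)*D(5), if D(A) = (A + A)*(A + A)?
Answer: 8400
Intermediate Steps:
D(A) = 4*A**2 (D(A) = (2*A)*(2*A) = 4*A**2)
((5*2)*4 + 44)*D(5) = ((5*2)*4 + 44)*(4*5**2) = (10*4 + 44)*(4*25) = (40 + 44)*100 = 84*100 = 8400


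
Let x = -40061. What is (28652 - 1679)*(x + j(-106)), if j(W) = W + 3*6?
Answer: -1082938977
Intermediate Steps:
j(W) = 18 + W (j(W) = W + 18 = 18 + W)
(28652 - 1679)*(x + j(-106)) = (28652 - 1679)*(-40061 + (18 - 106)) = 26973*(-40061 - 88) = 26973*(-40149) = -1082938977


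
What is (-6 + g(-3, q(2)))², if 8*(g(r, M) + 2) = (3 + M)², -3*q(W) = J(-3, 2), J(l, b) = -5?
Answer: 9025/324 ≈ 27.855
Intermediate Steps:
q(W) = 5/3 (q(W) = -⅓*(-5) = 5/3)
g(r, M) = -2 + (3 + M)²/8
(-6 + g(-3, q(2)))² = (-6 + (-2 + (3 + 5/3)²/8))² = (-6 + (-2 + (14/3)²/8))² = (-6 + (-2 + (⅛)*(196/9)))² = (-6 + (-2 + 49/18))² = (-6 + 13/18)² = (-95/18)² = 9025/324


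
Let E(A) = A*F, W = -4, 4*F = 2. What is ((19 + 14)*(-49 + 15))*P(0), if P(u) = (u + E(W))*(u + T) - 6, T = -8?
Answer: -11220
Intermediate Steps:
F = ½ (F = (¼)*2 = ½ ≈ 0.50000)
E(A) = A/2 (E(A) = A*(½) = A/2)
P(u) = -6 + (-8 + u)*(-2 + u) (P(u) = (u + (½)*(-4))*(u - 8) - 6 = (u - 2)*(-8 + u) - 6 = (-2 + u)*(-8 + u) - 6 = (-8 + u)*(-2 + u) - 6 = -6 + (-8 + u)*(-2 + u))
((19 + 14)*(-49 + 15))*P(0) = ((19 + 14)*(-49 + 15))*(10 + 0² - 10*0) = (33*(-34))*(10 + 0 + 0) = -1122*10 = -11220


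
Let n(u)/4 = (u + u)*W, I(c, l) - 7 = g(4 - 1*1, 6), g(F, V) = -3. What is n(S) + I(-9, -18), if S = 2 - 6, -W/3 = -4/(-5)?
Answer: 404/5 ≈ 80.800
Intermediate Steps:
I(c, l) = 4 (I(c, l) = 7 - 3 = 4)
W = -12/5 (W = -(-12)/(-5) = -(-12)*(-1)/5 = -3*⅘ = -12/5 ≈ -2.4000)
S = -4
n(u) = -96*u/5 (n(u) = 4*((u + u)*(-12/5)) = 4*((2*u)*(-12/5)) = 4*(-24*u/5) = -96*u/5)
n(S) + I(-9, -18) = -96/5*(-4) + 4 = 384/5 + 4 = 404/5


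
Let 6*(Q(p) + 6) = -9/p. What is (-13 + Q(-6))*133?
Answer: -9975/4 ≈ -2493.8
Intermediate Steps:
Q(p) = -6 - 3/(2*p) (Q(p) = -6 + (-9/p)/6 = -6 - 3/(2*p))
(-13 + Q(-6))*133 = (-13 + (-6 - 3/2/(-6)))*133 = (-13 + (-6 - 3/2*(-⅙)))*133 = (-13 + (-6 + ¼))*133 = (-13 - 23/4)*133 = -75/4*133 = -9975/4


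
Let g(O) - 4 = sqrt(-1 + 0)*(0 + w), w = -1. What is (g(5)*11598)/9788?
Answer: 11598/2447 - 5799*I/4894 ≈ 4.7397 - 1.1849*I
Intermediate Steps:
g(O) = 4 - I (g(O) = 4 + sqrt(-1 + 0)*(0 - 1) = 4 + sqrt(-1)*(-1) = 4 + I*(-1) = 4 - I)
(g(5)*11598)/9788 = ((4 - I)*11598)/9788 = (46392 - 11598*I)*(1/9788) = 11598/2447 - 5799*I/4894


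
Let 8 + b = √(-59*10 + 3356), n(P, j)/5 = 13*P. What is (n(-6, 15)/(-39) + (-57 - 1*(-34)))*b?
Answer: 104 - 13*√2766 ≈ -579.71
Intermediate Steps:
n(P, j) = 65*P (n(P, j) = 5*(13*P) = 65*P)
b = -8 + √2766 (b = -8 + √(-59*10 + 3356) = -8 + √(-590 + 3356) = -8 + √2766 ≈ 44.593)
(n(-6, 15)/(-39) + (-57 - 1*(-34)))*b = ((65*(-6))/(-39) + (-57 - 1*(-34)))*(-8 + √2766) = (-390*(-1/39) + (-57 + 34))*(-8 + √2766) = (10 - 23)*(-8 + √2766) = -13*(-8 + √2766) = 104 - 13*√2766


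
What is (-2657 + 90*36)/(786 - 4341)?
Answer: -583/3555 ≈ -0.16399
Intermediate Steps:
(-2657 + 90*36)/(786 - 4341) = (-2657 + 3240)/(-3555) = 583*(-1/3555) = -583/3555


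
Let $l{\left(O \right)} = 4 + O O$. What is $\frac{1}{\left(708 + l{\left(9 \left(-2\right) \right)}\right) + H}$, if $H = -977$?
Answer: $\frac{1}{59} \approx 0.016949$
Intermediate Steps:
$l{\left(O \right)} = 4 + O^{2}$
$\frac{1}{\left(708 + l{\left(9 \left(-2\right) \right)}\right) + H} = \frac{1}{\left(708 + \left(4 + \left(9 \left(-2\right)\right)^{2}\right)\right) - 977} = \frac{1}{\left(708 + \left(4 + \left(-18\right)^{2}\right)\right) - 977} = \frac{1}{\left(708 + \left(4 + 324\right)\right) - 977} = \frac{1}{\left(708 + 328\right) - 977} = \frac{1}{1036 - 977} = \frac{1}{59}$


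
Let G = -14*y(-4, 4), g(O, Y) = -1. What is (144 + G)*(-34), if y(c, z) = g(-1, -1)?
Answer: -5372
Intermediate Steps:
y(c, z) = -1
G = 14 (G = -14*(-1) = 14)
(144 + G)*(-34) = (144 + 14)*(-34) = 158*(-34) = -5372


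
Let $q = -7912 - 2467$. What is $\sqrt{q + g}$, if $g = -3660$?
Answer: $i \sqrt{14039} \approx 118.49 i$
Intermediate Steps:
$q = -10379$ ($q = -7912 - 2467 = -10379$)
$\sqrt{q + g} = \sqrt{-10379 - 3660} = \sqrt{-14039} = i \sqrt{14039}$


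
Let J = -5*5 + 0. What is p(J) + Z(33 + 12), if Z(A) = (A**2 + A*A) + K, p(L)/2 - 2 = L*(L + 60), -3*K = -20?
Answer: 6932/3 ≈ 2310.7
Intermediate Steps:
K = 20/3 (K = -1/3*(-20) = 20/3 ≈ 6.6667)
J = -25 (J = -25 + 0 = -25)
p(L) = 4 + 2*L*(60 + L) (p(L) = 4 + 2*(L*(L + 60)) = 4 + 2*(L*(60 + L)) = 4 + 2*L*(60 + L))
Z(A) = 20/3 + 2*A**2 (Z(A) = (A**2 + A*A) + 20/3 = (A**2 + A**2) + 20/3 = 2*A**2 + 20/3 = 20/3 + 2*A**2)
p(J) + Z(33 + 12) = (4 + 2*(-25)**2 + 120*(-25)) + (20/3 + 2*(33 + 12)**2) = (4 + 2*625 - 3000) + (20/3 + 2*45**2) = (4 + 1250 - 3000) + (20/3 + 2*2025) = -1746 + (20/3 + 4050) = -1746 + 12170/3 = 6932/3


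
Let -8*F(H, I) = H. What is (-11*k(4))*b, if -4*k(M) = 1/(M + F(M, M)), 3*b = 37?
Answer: 407/42 ≈ 9.6905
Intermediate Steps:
b = 37/3 (b = (⅓)*37 = 37/3 ≈ 12.333)
F(H, I) = -H/8
k(M) = -2/(7*M) (k(M) = -1/(4*(M - M/8)) = -8/(7*M)/4 = -2/(7*M))
(-11*k(4))*b = -(-22)/(7*4)*(37/3) = -11*(-1/14)*(37/3) = (11/14)*(37/3) = 407/42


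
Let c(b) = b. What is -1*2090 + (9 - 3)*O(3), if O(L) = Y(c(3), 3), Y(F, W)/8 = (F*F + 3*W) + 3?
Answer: -1082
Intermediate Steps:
Y(F, W) = 24 + 8*F² + 24*W (Y(F, W) = 8*((F*F + 3*W) + 3) = 8*((F² + 3*W) + 3) = 8*(3 + F² + 3*W) = 24 + 8*F² + 24*W)
O(L) = 168 (O(L) = 24 + 8*3² + 24*3 = 24 + 8*9 + 72 = 24 + 72 + 72 = 168)
-1*2090 + (9 - 3)*O(3) = -1*2090 + (9 - 3)*168 = -2090 + 6*168 = -2090 + 1008 = -1082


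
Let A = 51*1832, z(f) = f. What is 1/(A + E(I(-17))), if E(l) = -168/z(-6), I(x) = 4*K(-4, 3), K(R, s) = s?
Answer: 1/93460 ≈ 1.0700e-5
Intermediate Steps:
A = 93432
I(x) = 12 (I(x) = 4*3 = 12)
E(l) = 28 (E(l) = -168/(-6) = -168*(-⅙) = 28)
1/(A + E(I(-17))) = 1/(93432 + 28) = 1/93460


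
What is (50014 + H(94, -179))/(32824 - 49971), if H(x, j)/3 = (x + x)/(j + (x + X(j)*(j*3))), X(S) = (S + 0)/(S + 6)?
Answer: -1385713505/475091929 ≈ -2.9167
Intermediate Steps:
X(S) = S/(6 + S)
H(x, j) = 6*x/(j + x + 3*j²/(6 + j)) (H(x, j) = 3*((x + x)/(j + (x + (j/(6 + j))*(j*3)))) = 3*((2*x)/(j + (x + (j/(6 + j))*(3*j)))) = 3*((2*x)/(j + (x + 3*j²/(6 + j)))) = 3*((2*x)/(j + x + 3*j²/(6 + j))) = 3*(2*x/(j + x + 3*j²/(6 + j))) = 6*x/(j + x + 3*j²/(6 + j)))
(50014 + H(94, -179))/(32824 - 49971) = (50014 + 6*94*(6 - 179)/(3*(-179)² + (6 - 179)*(-179 + 94)))/(32824 - 49971) = (50014 + 6*94*(-173)/(3*32041 - 173*(-85)))/(-17147) = (50014 + 6*94*(-173)/(96123 + 14705))*(-1/17147) = (50014 + 6*94*(-173)/110828)*(-1/17147) = (50014 + 6*94*(1/110828)*(-173))*(-1/17147) = (50014 - 24393/27707)*(-1/17147) = (1385713505/27707)*(-1/17147) = -1385713505/475091929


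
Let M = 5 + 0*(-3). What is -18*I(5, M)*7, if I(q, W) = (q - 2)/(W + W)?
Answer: -189/5 ≈ -37.800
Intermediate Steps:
M = 5 (M = 5 + 0 = 5)
I(q, W) = (-2 + q)/(2*W) (I(q, W) = (-2 + q)/((2*W)) = (-2 + q)*(1/(2*W)) = (-2 + q)/(2*W))
-18*I(5, M)*7 = -9*(-2 + 5)/5*7 = -9*3/5*7 = -18*3/10*7 = -27/5*7 = -189/5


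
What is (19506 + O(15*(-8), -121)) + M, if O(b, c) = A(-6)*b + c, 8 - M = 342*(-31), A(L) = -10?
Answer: 31195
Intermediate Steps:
M = 10610 (M = 8 - 342*(-31) = 8 - 1*(-10602) = 8 + 10602 = 10610)
O(b, c) = c - 10*b (O(b, c) = -10*b + c = c - 10*b)
(19506 + O(15*(-8), -121)) + M = (19506 + (-121 - 150*(-8))) + 10610 = (19506 + (-121 - 10*(-120))) + 10610 = (19506 + (-121 + 1200)) + 10610 = (19506 + 1079) + 10610 = 20585 + 10610 = 31195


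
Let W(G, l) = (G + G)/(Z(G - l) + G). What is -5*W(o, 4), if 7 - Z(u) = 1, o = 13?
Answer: -130/19 ≈ -6.8421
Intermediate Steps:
Z(u) = 6 (Z(u) = 7 - 1*1 = 7 - 1 = 6)
W(G, l) = 2*G/(6 + G) (W(G, l) = (G + G)/(6 + G) = (2*G)/(6 + G) = 2*G/(6 + G))
-5*W(o, 4) = -10*13/(6 + 13) = -10*13/19 = -5*26/19 = -130/19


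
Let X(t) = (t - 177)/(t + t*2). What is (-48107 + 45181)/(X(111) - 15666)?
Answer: 162393/869474 ≈ 0.18677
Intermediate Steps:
X(t) = (-177 + t)/(3*t) (X(t) = (-177 + t)/(t + 2*t) = (-177 + t)/((3*t)) = (-177 + t)*(1/(3*t)) = (-177 + t)/(3*t))
(-48107 + 45181)/(X(111) - 15666) = (-48107 + 45181)/((⅓)*(-177 + 111)/111 - 15666) = -2926/((⅓)*(1/111)*(-66) - 15666) = -2926/(-22/111 - 15666) = -2926/(-1738948/111) = -2926*(-111/1738948) = 162393/869474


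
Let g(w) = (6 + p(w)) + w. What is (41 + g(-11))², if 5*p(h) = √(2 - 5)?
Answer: (180 + I*√3)²/25 ≈ 1295.9 + 24.942*I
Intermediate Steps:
p(h) = I*√3/5 (p(h) = √(2 - 5)/5 = √(-3)/5 = (I*√3)/5 = I*√3/5)
g(w) = 6 + w + I*√3/5 (g(w) = (6 + I*√3/5) + w = 6 + w + I*√3/5)
(41 + g(-11))² = (41 + (6 - 11 + I*√3/5))² = (41 + (-5 + I*√3/5))² = (36 + I*√3/5)²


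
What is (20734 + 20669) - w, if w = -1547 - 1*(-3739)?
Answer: 39211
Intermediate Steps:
w = 2192 (w = -1547 + 3739 = 2192)
(20734 + 20669) - w = (20734 + 20669) - 1*2192 = 41403 - 2192 = 39211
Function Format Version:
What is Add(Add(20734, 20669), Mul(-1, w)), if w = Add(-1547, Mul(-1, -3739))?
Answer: 39211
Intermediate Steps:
w = 2192 (w = Add(-1547, 3739) = 2192)
Add(Add(20734, 20669), Mul(-1, w)) = Add(Add(20734, 20669), Mul(-1, 2192)) = Add(41403, -2192) = 39211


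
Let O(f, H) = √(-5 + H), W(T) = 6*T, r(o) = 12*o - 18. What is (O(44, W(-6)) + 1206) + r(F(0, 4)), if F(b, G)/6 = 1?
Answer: 1260 + I*√41 ≈ 1260.0 + 6.4031*I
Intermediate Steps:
F(b, G) = 6 (F(b, G) = 6*1 = 6)
r(o) = -18 + 12*o
(O(44, W(-6)) + 1206) + r(F(0, 4)) = (√(-5 + 6*(-6)) + 1206) + (-18 + 12*6) = (√(-5 - 36) + 1206) + (-18 + 72) = (√(-41) + 1206) + 54 = (I*√41 + 1206) + 54 = (1206 + I*√41) + 54 = 1260 + I*√41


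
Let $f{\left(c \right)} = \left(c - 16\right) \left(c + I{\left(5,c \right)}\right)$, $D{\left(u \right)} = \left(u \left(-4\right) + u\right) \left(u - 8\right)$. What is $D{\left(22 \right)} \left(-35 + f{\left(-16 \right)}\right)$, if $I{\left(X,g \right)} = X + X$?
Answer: $-145068$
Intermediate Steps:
$I{\left(X,g \right)} = 2 X$
$D{\left(u \right)} = - 3 u \left(-8 + u\right)$ ($D{\left(u \right)} = \left(- 4 u + u\right) \left(-8 + u\right) = - 3 u \left(-8 + u\right)$)
$f{\left(c \right)} = \left(-16 + c\right) \left(10 + c\right)$ ($f{\left(c \right)} = \left(c - 16\right) \left(c + 2 \cdot 5\right) = \left(-16 + c\right) \left(c + 10\right) = \left(-16 + c\right) \left(10 + c\right)$)
$D{\left(22 \right)} \left(-35 + f{\left(-16 \right)}\right) = 3 \cdot 22 \left(8 - 22\right) \left(-35 - \left(64 - 256\right)\right) = 3 \cdot 22 \left(8 - 22\right) \left(-35 + \left(-160 + 256 + 96\right)\right) = 3 \cdot 22 \left(-14\right) \left(-35 + 192\right) = \left(-924\right) 157 = -145068$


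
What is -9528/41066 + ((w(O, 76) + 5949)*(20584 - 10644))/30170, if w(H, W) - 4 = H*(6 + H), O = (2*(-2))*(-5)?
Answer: 18871182194/8849723 ≈ 2132.4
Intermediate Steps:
O = 20 (O = -4*(-5) = 20)
w(H, W) = 4 + H*(6 + H)
-9528/41066 + ((w(O, 76) + 5949)*(20584 - 10644))/30170 = -9528/41066 + (((4 + 20² + 6*20) + 5949)*(20584 - 10644))/30170 = -9528*1/41066 + (((4 + 400 + 120) + 5949)*9940)*(1/30170) = -4764/20533 + ((524 + 5949)*9940)*(1/30170) = -4764/20533 + (6473*9940)*(1/30170) = -4764/20533 + 64341620*(1/30170) = -4764/20533 + 919166/431 = 18871182194/8849723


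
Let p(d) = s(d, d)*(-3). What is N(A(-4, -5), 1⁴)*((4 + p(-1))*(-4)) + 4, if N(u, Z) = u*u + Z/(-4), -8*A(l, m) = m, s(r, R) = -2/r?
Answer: 41/8 ≈ 5.1250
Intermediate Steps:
p(d) = 6/d (p(d) = -2/d*(-3) = 6/d)
A(l, m) = -m/8
N(u, Z) = u² - Z/4 (N(u, Z) = u² + Z*(-¼) = u² - Z/4)
N(A(-4, -5), 1⁴)*((4 + p(-1))*(-4)) + 4 = ((-⅛*(-5))² - ¼*1⁴)*((4 + 6/(-1))*(-4)) + 4 = ((5/8)² - ¼*1)*((4 + 6*(-1))*(-4)) + 4 = (25/64 - ¼)*((4 - 6)*(-4)) + 4 = 9*(-2*(-4))/64 + 4 = (9/64)*8 + 4 = 9/8 + 4 = 41/8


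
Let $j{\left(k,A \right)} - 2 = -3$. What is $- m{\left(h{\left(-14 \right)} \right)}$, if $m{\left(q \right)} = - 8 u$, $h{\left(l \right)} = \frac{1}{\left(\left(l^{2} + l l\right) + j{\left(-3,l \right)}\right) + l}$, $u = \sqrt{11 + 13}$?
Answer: $16 \sqrt{6} \approx 39.192$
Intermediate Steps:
$j{\left(k,A \right)} = -1$ ($j{\left(k,A \right)} = 2 - 3 = -1$)
$u = 2 \sqrt{6}$ ($u = \sqrt{24} = 2 \sqrt{6} \approx 4.899$)
$h{\left(l \right)} = \frac{1}{-1 + l + 2 l^{2}}$ ($h{\left(l \right)} = \frac{1}{\left(\left(l^{2} + l l\right) - 1\right) + l} = \frac{1}{\left(\left(l^{2} + l^{2}\right) - 1\right) + l} = \frac{1}{\left(2 l^{2} - 1\right) + l} = \frac{1}{\left(-1 + 2 l^{2}\right) + l} = \frac{1}{-1 + l + 2 l^{2}}$)
$m{\left(q \right)} = - 16 \sqrt{6}$ ($m{\left(q \right)} = - 8 \cdot 2 \sqrt{6} = - 16 \sqrt{6}$)
$- m{\left(h{\left(-14 \right)} \right)} = - \left(-16\right) \sqrt{6} = 16 \sqrt{6}$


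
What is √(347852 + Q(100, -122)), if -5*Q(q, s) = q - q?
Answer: 2*√86963 ≈ 589.79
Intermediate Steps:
Q(q, s) = 0 (Q(q, s) = -(q - q)/5 = -⅕*0 = 0)
√(347852 + Q(100, -122)) = √(347852 + 0) = √347852 = 2*√86963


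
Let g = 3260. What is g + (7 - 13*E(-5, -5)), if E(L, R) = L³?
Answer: 4892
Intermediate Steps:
g + (7 - 13*E(-5, -5)) = 3260 + (7 - 13*(-5)³) = 3260 + (7 - 13*(-125)) = 3260 + (7 + 1625) = 3260 + 1632 = 4892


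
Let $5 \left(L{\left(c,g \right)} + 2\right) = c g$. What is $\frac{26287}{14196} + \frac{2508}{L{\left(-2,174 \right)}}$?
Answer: $- \frac{84303547}{2541084} \approx -33.176$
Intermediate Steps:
$L{\left(c,g \right)} = -2 + \frac{c g}{5}$
$\frac{26287}{14196} + \frac{2508}{L{\left(-2,174 \right)}} = \frac{26287}{14196} + \frac{2508}{-2 + \frac{1}{5} \left(-2\right) 174} = 26287 \cdot \frac{1}{14196} + \frac{2508}{-2 - \frac{348}{5}} = \frac{26287}{14196} + \frac{2508}{- \frac{358}{5}} = \frac{26287}{14196} + 2508 \left(- \frac{5}{358}\right) = \frac{26287}{14196} - \frac{6270}{179} = - \frac{84303547}{2541084}$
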